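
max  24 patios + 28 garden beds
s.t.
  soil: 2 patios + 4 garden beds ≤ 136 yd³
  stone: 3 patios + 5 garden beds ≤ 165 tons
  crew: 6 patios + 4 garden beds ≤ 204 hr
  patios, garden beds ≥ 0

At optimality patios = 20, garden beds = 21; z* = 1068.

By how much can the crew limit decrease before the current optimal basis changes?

72

Binding constraints: stone, crew. The basis is B = [[3,5],[6,4]] with det -18.
Per unit decrease in crew, x* moves by d = (-0.2778, 0.1667).
The basis stays optimal until patios reaches 0; allowable decrease = 72 hr.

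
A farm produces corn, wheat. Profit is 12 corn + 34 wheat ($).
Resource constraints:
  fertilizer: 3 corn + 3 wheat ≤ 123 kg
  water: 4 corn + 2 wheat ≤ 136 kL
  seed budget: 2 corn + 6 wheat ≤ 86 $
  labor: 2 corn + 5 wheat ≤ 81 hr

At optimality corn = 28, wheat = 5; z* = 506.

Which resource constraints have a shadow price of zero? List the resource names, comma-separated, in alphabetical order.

fertilizer, water

fertilizer: 99/123 (slack 24)
water: 122/136 (slack 14)
seed budget: 86/86 (binding)
labor: 81/81 (binding)
By complementary slackness, a constraint with positive slack has shadow price 0 → fertilizer, water.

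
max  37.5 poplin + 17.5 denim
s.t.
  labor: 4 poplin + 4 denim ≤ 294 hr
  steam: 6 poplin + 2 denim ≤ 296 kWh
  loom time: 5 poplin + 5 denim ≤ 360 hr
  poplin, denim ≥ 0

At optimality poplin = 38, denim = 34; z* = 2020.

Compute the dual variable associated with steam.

5

Check each constraint at x*: labor 288/294 (slack 6); steam 296/296 (tight); loom time 360/360 (tight).
Slack constraints have shadow price 0 (complementary slackness).
From A_Bᵀ y = c: 6·y_steam + 5·y_loom time = 37.5; 2·y_steam + 5·y_loom time = 17.5.
Solving: y_steam = 5, y_loom time = 1.5.
Shadow price of steam = 5.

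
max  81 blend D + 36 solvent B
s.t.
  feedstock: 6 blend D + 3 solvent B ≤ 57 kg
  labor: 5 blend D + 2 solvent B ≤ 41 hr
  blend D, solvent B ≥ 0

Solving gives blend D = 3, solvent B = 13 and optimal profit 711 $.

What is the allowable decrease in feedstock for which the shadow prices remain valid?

7.8

Binding constraints: feedstock, labor. The basis is B = [[6,3],[5,2]] with det -3.
Per unit decrease in feedstock, x* moves by d = (0.6667, -1.6667).
The basis stays optimal until solvent B reaches 0; allowable decrease = 7.8 kg.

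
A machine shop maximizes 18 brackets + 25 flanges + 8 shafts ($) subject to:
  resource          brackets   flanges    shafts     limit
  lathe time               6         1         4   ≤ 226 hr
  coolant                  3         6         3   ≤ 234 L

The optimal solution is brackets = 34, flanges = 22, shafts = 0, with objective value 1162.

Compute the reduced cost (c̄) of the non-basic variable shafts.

-8

Check each constraint at x*: lathe time 226/226 (tight); coolant 234/234 (tight).
The binding rows give the dual system: 6·y_lathe time + 3·y_coolant = 18 and 1·y_lathe time + 6·y_coolant = 25.
→ y_lathe time = 1 and y_coolant = 4.
Reduced cost of shafts: c₃ − yᵀa₃ = 8 − (1·4 + 4·3) = 8 − 16 = -8.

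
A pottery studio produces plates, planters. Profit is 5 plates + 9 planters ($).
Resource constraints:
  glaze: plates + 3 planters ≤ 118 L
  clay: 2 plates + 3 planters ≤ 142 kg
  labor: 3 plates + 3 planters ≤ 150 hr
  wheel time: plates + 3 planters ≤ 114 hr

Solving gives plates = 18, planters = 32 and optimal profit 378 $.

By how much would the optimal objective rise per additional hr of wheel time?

At the optimum: glaze uses 114 of 118 (slack = 4); clay uses 132 of 142 (slack = 10); labor uses 150 of 150 (binding); wheel time uses 114 of 114 (binding).
Since glaze, clay are not tight, their duals are 0.
From A_Bᵀ y = c: 3·y_labor + 1·y_wheel time = 5; 3·y_labor + 3·y_wheel time = 9.
Solving: y_labor = 1, y_wheel time = 2.
Shadow price of wheel time = 2.

2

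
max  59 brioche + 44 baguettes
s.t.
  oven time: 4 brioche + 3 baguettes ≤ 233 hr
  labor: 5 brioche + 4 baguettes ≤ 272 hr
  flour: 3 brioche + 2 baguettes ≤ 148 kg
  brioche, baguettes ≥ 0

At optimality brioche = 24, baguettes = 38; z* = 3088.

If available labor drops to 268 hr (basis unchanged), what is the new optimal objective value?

3060

Binding: labor and flour. Non-binding: oven time (23 unused).
Since oven time is not tight, its dual is 0.
Dual feasibility on the basic columns requires 5·y_labor + 3·y_flour = 59, 4·y_labor + 2·y_flour = 44.
Solving: y_labor = 7, y_flour = 8.
Δz = y_labor·Δb = 7 × (-4) = -28, so new z* = 3088 − 28 = 3060.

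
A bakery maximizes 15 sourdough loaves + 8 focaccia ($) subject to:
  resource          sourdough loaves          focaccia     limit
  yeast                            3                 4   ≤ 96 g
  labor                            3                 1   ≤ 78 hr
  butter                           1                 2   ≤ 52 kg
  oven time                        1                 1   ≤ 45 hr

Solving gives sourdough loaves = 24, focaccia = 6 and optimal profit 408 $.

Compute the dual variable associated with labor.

4

Binding: yeast and labor. Non-binding: butter (16 unused), oven time (15 unused).
Slack constraints have shadow price 0 (complementary slackness).
From A_Bᵀ y = c: 3·y_yeast + 3·y_labor = 15; 4·y_yeast + 1·y_labor = 8.
→ y_yeast = 1 and y_labor = 4.
Shadow price of labor = 4.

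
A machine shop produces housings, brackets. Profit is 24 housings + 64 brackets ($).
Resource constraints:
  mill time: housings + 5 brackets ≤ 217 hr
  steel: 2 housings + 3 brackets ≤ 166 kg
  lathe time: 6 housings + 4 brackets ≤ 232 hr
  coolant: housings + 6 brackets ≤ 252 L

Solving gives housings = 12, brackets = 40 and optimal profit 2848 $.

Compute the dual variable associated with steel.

0

Binding: lathe time and coolant. Non-binding: mill time (5 unused), steel (22 unused).
Since mill time, steel are not tight, their duals are 0.
Dual feasibility on the basic columns requires 6·y_lathe time + 1·y_coolant = 24, 4·y_lathe time + 6·y_coolant = 64.
This yields shadow prices y_lathe time = 2.5, y_coolant = 9.
Shadow price of steel = 0.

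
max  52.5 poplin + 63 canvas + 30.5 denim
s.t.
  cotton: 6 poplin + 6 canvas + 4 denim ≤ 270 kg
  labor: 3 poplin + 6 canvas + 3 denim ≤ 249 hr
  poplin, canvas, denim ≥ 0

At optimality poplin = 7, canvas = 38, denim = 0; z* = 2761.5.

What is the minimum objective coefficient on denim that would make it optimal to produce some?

38.5

Check each constraint at x*: cotton 270/270 (tight); labor 249/249 (tight).
Dual feasibility on the basic columns requires 6·y_cotton + 3·y_labor = 52.5, 6·y_cotton + 6·y_labor = 63.
This yields shadow prices y_cotton = 7, y_labor = 3.5.
denim enters the basis when its profit ≥ yᵀa₃ = 7·4 + 3.5·3 = 38.5.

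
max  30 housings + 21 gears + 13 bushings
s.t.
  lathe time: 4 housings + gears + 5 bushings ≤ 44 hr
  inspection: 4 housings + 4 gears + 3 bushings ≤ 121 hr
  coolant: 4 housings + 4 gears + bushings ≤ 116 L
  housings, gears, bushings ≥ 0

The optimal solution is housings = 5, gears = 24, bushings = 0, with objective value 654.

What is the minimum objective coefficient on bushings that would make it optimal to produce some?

Check each constraint at x*: lathe time 44/44 (tight); inspection 116/121 (slack 5); coolant 116/116 (tight).
By complementary slackness, y = 0 for the non-binding constraint.
From A_Bᵀ y = c: 4·y_lathe time + 4·y_coolant = 30; 1·y_lathe time + 4·y_coolant = 21.
This yields shadow prices y_lathe time = 3, y_coolant = 4.5.
bushings enters the basis when its profit ≥ yᵀa₃ = 3·5 + 4.5·1 = 19.5.

19.5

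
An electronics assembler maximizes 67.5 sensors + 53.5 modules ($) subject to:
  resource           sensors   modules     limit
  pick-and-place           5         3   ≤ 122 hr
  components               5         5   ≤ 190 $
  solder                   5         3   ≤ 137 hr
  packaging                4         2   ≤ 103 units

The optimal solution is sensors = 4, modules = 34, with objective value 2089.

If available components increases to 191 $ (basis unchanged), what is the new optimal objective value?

Binding: pick-and-place and components. Non-binding: solder (15 unused), packaging (19 unused).
Since solder, packaging are not tight, their duals are 0.
Dual feasibility on the basic columns requires 5·y_pick-and-place + 5·y_components = 67.5, 3·y_pick-and-place + 5·y_components = 53.5.
Solving: y_pick-and-place = 7, y_components = 6.5.
Δz = y_components·Δb = 6.5 × (1) = 6.5, so new z* = 2089 + 6.5 = 2095.5.

2095.5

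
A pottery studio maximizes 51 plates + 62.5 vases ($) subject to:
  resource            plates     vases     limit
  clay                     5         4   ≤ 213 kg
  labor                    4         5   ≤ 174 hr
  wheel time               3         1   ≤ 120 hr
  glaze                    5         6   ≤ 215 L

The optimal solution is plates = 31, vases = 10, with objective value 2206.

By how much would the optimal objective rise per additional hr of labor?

6.5

Check each constraint at x*: clay 195/213 (slack 18); labor 174/174 (tight); wheel time 103/120 (slack 17); glaze 215/215 (tight).
Slack constraints have shadow price 0 (complementary slackness).
From A_Bᵀ y = c: 4·y_labor + 5·y_glaze = 51; 5·y_labor + 6·y_glaze = 62.5.
This yields shadow prices y_labor = 6.5, y_glaze = 5.
Shadow price of labor = 6.5.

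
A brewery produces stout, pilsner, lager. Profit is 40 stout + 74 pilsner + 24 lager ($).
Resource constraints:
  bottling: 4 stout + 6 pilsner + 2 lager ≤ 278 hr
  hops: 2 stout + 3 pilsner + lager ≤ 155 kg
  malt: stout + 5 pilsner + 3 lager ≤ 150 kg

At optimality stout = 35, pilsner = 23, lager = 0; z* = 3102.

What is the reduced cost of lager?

-6

At the optimum: bottling uses 278 of 278 (binding); hops uses 139 of 155 (slack = 16); malt uses 150 of 150 (binding).
By complementary slackness, y = 0 for the non-binding constraint.
The binding rows give the dual system: 4·y_bottling + 1·y_malt = 40 and 6·y_bottling + 5·y_malt = 74.
This yields shadow prices y_bottling = 9, y_malt = 4.
Reduced cost of lager: c₃ − yᵀa₃ = 24 − (9·2 + 4·3) = 24 − 30 = -6.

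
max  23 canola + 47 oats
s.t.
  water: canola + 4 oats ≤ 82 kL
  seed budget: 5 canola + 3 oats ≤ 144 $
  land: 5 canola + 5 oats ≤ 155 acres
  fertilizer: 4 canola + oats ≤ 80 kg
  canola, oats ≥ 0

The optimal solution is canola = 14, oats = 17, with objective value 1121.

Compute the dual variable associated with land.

Binding: water and land. Non-binding: seed budget (23 unused), fertilizer (7 unused).
Slack constraints have shadow price 0 (complementary slackness).
Dual feasibility on the basic columns requires 1·y_water + 5·y_land = 23, 4·y_water + 5·y_land = 47.
This yields shadow prices y_water = 8, y_land = 3.
Shadow price of land = 3.

3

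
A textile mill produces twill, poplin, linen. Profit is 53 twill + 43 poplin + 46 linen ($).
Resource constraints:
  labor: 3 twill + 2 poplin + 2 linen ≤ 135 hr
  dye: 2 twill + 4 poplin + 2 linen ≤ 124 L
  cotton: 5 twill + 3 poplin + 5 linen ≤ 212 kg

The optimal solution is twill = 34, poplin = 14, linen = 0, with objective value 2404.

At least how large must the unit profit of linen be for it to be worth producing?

53

Check each constraint at x*: labor 130/135 (slack 5); dye 124/124 (tight); cotton 212/212 (tight).
Slack constraints have shadow price 0 (complementary slackness).
The binding rows give the dual system: 2·y_dye + 5·y_cotton = 53 and 4·y_dye + 3·y_cotton = 43.
This yields shadow prices y_dye = 4, y_cotton = 9.
linen enters the basis when its profit ≥ yᵀa₃ = 4·2 + 9·5 = 53.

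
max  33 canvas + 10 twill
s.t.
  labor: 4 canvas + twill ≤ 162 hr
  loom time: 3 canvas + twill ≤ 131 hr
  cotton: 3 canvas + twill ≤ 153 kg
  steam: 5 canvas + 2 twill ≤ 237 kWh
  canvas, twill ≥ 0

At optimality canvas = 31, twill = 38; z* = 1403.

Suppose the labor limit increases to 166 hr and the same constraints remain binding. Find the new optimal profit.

1415

Binding: labor and loom time. Non-binding: cotton (22 unused), steam (6 unused).
Since cotton, steam are not tight, their duals are 0.
The binding rows give the dual system: 4·y_labor + 3·y_loom time = 33 and 1·y_labor + 1·y_loom time = 10.
Solving: y_labor = 3, y_loom time = 7.
Δz = y_labor·Δb = 3 × (4) = 12, so new z* = 1403 + 12 = 1415.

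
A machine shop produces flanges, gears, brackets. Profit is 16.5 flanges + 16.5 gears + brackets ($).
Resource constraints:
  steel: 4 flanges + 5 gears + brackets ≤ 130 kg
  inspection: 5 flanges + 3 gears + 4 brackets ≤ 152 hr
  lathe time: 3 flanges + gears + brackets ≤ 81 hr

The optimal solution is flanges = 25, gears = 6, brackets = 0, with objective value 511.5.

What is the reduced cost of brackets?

-3.5

At the optimum: steel uses 130 of 130 (binding); inspection uses 143 of 152 (slack = 9); lathe time uses 81 of 81 (binding).
By complementary slackness, y = 0 for the non-binding constraint.
The binding rows give the dual system: 4·y_steel + 3·y_lathe time = 16.5 and 5·y_steel + 1·y_lathe time = 16.5.
Solving: y_steel = 3, y_lathe time = 1.5.
Reduced cost of brackets: c₃ − yᵀa₃ = 1 − (3·1 + 1.5·1) = 1 − 4.5 = -3.5.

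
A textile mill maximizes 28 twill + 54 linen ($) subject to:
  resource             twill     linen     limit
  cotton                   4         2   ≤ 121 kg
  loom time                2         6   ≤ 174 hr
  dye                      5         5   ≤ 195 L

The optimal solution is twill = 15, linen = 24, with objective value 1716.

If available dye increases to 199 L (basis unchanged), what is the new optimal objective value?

Binding: loom time and dye. Non-binding: cotton (13 unused).
Slack constraints have shadow price 0 (complementary slackness).
From A_Bᵀ y = c: 2·y_loom time + 5·y_dye = 28; 6·y_loom time + 5·y_dye = 54.
This yields shadow prices y_loom time = 6.5, y_dye = 3.
Δz = y_dye·Δb = 3 × (4) = 12, so new z* = 1716 + 12 = 1728.

1728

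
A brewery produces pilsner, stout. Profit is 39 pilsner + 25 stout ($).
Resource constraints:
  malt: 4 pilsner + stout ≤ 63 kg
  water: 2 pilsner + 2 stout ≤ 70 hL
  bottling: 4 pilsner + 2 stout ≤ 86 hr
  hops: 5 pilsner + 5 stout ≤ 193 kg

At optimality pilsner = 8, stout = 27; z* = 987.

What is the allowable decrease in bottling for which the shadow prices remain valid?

16

Binding constraints: water, bottling. The basis is B = [[2,2],[4,2]] with det -4.
Per unit decrease in bottling, x* moves by d = (-0.5, 0.5).
The basis stays optimal until pilsner reaches 0; allowable decrease = 16 hr.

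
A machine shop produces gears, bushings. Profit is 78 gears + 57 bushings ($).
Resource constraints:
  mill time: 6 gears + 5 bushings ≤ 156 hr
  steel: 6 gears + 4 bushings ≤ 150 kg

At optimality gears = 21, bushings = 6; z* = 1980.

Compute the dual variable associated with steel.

At the optimum: mill time uses 156 of 156 (binding); steel uses 150 of 150 (binding).
Dual feasibility on the basic columns requires 6·y_mill time + 6·y_steel = 78, 5·y_mill time + 4·y_steel = 57.
→ y_mill time = 5 and y_steel = 8.
Shadow price of steel = 8.

8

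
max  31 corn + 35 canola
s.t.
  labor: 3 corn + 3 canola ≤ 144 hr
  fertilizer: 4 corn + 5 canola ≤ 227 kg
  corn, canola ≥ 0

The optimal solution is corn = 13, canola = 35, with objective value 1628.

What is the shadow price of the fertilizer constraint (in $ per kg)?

4

Check each constraint at x*: labor 144/144 (tight); fertilizer 227/227 (tight).
The binding rows give the dual system: 3·y_labor + 4·y_fertilizer = 31 and 3·y_labor + 5·y_fertilizer = 35.
→ y_labor = 5 and y_fertilizer = 4.
Shadow price of fertilizer = 4.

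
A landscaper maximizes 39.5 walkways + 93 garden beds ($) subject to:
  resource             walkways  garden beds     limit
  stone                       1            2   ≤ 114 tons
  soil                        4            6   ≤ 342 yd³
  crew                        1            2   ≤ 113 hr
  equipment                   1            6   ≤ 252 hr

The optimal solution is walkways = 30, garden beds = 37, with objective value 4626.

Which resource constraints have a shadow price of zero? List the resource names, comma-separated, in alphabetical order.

stone: 104/114 (slack 10)
soil: 342/342 (binding)
crew: 104/113 (slack 9)
equipment: 252/252 (binding)
By complementary slackness, a constraint with positive slack has shadow price 0 → crew, stone.

crew, stone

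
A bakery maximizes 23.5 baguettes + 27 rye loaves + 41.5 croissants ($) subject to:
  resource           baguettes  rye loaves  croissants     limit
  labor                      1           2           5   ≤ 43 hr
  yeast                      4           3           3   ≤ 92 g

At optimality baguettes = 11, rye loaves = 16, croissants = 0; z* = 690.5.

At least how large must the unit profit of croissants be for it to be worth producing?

At the optimum: labor uses 43 of 43 (binding); yeast uses 92 of 92 (binding).
The binding rows give the dual system: 1·y_labor + 4·y_yeast = 23.5 and 2·y_labor + 3·y_yeast = 27.
→ y_labor = 7.5 and y_yeast = 4.
croissants enters the basis when its profit ≥ yᵀa₃ = 7.5·5 + 4·3 = 49.5.

49.5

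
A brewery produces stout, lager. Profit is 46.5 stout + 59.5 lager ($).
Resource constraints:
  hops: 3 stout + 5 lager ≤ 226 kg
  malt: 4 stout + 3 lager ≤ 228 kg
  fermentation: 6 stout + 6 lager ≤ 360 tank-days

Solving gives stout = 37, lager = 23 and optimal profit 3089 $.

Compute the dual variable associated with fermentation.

4.5

Check each constraint at x*: hops 226/226 (tight); malt 217/228 (slack 11); fermentation 360/360 (tight).
By complementary slackness, y = 0 for the non-binding constraint.
Dual feasibility on the basic columns requires 3·y_hops + 6·y_fermentation = 46.5, 5·y_hops + 6·y_fermentation = 59.5.
→ y_hops = 6.5 and y_fermentation = 4.5.
Shadow price of fermentation = 4.5.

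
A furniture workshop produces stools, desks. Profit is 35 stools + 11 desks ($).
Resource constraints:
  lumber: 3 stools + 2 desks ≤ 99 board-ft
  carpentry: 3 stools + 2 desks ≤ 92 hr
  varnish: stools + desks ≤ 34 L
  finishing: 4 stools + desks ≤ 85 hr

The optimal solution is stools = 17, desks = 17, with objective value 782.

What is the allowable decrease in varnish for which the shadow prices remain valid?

Binding constraints: varnish, finishing. The basis is B = [[1,1],[4,1]] with det -3.
Per unit decrease in varnish, x* moves by d = (0.3333, -1.3333).
The basis stays optimal until desks reaches 0; allowable decrease = 12.75 L.

12.75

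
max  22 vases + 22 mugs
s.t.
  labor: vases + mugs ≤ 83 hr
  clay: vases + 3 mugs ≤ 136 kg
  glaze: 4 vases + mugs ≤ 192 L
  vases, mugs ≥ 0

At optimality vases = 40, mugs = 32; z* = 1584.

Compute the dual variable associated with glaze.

Binding: clay and glaze. Non-binding: labor (11 unused).
Since labor is not tight, its dual is 0.
The binding rows give the dual system: 1·y_clay + 4·y_glaze = 22 and 3·y_clay + 1·y_glaze = 22.
Solving: y_clay = 6, y_glaze = 4.
Shadow price of glaze = 4.

4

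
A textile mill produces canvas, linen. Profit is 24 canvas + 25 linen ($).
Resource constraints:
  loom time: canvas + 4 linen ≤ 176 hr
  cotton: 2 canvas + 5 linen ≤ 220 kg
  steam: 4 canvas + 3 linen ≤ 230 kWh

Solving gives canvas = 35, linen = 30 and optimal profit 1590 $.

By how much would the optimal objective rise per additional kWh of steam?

Check each constraint at x*: loom time 155/176 (slack 21); cotton 220/220 (tight); steam 230/230 (tight).
Since loom time is not tight, its dual is 0.
The binding rows give the dual system: 2·y_cotton + 4·y_steam = 24 and 5·y_cotton + 3·y_steam = 25.
This yields shadow prices y_cotton = 2, y_steam = 5.
Shadow price of steam = 5.

5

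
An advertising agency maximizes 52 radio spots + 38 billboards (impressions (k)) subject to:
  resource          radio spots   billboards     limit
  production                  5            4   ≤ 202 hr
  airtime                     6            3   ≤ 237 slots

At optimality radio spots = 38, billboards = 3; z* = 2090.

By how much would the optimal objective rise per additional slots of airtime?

Check each constraint at x*: production 202/202 (tight); airtime 237/237 (tight).
The binding rows give the dual system: 5·y_production + 6·y_airtime = 52 and 4·y_production + 3·y_airtime = 38.
→ y_production = 8 and y_airtime = 2.
Shadow price of airtime = 2.

2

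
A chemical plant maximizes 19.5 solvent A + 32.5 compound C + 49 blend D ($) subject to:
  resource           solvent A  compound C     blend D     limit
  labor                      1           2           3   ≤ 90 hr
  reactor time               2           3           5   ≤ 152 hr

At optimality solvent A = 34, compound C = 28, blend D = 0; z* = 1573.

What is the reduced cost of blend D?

-3

Check each constraint at x*: labor 90/90 (tight); reactor time 152/152 (tight).
The binding rows give the dual system: 1·y_labor + 2·y_reactor time = 19.5 and 2·y_labor + 3·y_reactor time = 32.5.
This yields shadow prices y_labor = 6.5, y_reactor time = 6.5.
Reduced cost of blend D: c₃ − yᵀa₃ = 49 − (6.5·3 + 6.5·5) = 49 − 52 = -3.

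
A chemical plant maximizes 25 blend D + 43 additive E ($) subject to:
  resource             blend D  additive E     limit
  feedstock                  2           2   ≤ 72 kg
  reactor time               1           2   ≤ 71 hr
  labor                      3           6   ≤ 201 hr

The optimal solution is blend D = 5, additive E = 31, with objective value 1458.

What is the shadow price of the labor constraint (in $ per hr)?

At the optimum: feedstock uses 72 of 72 (binding); reactor time uses 67 of 71 (slack = 4); labor uses 201 of 201 (binding).
By complementary slackness, y = 0 for the non-binding constraint.
Dual feasibility on the basic columns requires 2·y_feedstock + 3·y_labor = 25, 2·y_feedstock + 6·y_labor = 43.
→ y_feedstock = 3.5 and y_labor = 6.
Shadow price of labor = 6.

6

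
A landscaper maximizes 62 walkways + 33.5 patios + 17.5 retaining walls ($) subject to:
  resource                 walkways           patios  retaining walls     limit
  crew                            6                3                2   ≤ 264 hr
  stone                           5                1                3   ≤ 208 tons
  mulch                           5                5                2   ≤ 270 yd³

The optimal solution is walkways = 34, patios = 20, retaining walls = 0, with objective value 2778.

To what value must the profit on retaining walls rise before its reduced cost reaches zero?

21

At the optimum: crew uses 264 of 264 (binding); stone uses 190 of 208 (slack = 18); mulch uses 270 of 270 (binding).
Slack constraints have shadow price 0 (complementary slackness).
The binding rows give the dual system: 6·y_crew + 5·y_mulch = 62 and 3·y_crew + 5·y_mulch = 33.5.
Solving: y_crew = 9.5, y_mulch = 1.
retaining walls enters the basis when its profit ≥ yᵀa₃ = 9.5·2 + 1·2 = 21.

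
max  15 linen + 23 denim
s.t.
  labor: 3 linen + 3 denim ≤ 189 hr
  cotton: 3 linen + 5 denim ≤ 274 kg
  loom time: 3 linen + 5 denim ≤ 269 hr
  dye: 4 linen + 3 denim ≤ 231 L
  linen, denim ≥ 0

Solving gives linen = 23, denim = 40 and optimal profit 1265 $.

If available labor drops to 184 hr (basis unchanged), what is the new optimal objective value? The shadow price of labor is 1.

Δb = -5, so new z* = 1265 + (1)·(-5) = 1265 − 5 = 1260.

1260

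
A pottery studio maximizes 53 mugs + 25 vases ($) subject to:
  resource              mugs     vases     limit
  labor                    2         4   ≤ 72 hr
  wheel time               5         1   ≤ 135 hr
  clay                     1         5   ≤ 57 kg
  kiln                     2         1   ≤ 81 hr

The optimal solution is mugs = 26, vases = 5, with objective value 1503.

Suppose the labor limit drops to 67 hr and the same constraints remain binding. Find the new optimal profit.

Check each constraint at x*: labor 72/72 (tight); wheel time 135/135 (tight); clay 51/57 (slack 6); kiln 57/81 (slack 24).
Since clay, kiln are not tight, their duals are 0.
The binding rows give the dual system: 2·y_labor + 5·y_wheel time = 53 and 4·y_labor + 1·y_wheel time = 25.
Solving: y_labor = 4, y_wheel time = 9.
Δz = y_labor·Δb = 4 × (-5) = -20, so new z* = 1503 − 20 = 1483.

1483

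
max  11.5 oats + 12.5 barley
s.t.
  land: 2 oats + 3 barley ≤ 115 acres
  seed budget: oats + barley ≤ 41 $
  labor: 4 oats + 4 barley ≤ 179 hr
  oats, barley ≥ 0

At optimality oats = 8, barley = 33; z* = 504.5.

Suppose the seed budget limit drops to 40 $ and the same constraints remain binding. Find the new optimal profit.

Check each constraint at x*: land 115/115 (tight); seed budget 41/41 (tight); labor 164/179 (slack 15).
Since labor is not tight, its dual is 0.
Dual feasibility on the basic columns requires 2·y_land + 1·y_seed budget = 11.5, 3·y_land + 1·y_seed budget = 12.5.
→ y_land = 1 and y_seed budget = 9.5.
Δz = y_seed budget·Δb = 9.5 × (-1) = -9.5, so new z* = 504.5 − 9.5 = 495.

495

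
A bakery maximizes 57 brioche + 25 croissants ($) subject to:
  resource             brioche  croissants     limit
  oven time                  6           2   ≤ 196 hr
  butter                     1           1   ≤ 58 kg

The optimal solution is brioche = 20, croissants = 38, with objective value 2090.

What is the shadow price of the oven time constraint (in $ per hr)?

Both oven time and butter are binding at x*.
Dual feasibility on the basic columns requires 6·y_oven time + 1·y_butter = 57, 2·y_oven time + 1·y_butter = 25.
This yields shadow prices y_oven time = 8, y_butter = 9.
Shadow price of oven time = 8.

8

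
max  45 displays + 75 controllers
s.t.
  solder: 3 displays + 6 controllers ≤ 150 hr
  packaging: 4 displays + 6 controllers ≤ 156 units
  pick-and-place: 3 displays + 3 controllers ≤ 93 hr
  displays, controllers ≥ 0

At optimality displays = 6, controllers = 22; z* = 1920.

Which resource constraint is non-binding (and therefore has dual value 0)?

pick-and-place

solder: 150/150 (binding)
packaging: 156/156 (binding)
pick-and-place: 84/93 (slack 9)
By complementary slackness, a constraint with positive slack has shadow price 0 → pick-and-place.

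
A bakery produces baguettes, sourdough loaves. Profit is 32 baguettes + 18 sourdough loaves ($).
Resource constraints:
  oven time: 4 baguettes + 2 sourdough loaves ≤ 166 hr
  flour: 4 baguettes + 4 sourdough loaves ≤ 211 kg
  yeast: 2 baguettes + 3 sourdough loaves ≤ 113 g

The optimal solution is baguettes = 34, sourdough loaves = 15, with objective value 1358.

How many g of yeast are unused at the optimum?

0

yeast used = 2·34 + 3·15 = 113; slack = 113 − 113 = 0.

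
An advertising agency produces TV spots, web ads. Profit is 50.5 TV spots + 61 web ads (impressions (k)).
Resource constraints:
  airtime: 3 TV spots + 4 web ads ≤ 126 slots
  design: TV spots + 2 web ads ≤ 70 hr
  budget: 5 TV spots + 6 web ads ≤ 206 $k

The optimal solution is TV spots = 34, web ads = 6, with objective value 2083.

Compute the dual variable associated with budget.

9.5

At the optimum: airtime uses 126 of 126 (binding); design uses 46 of 70 (slack = 24); budget uses 206 of 206 (binding).
Slack constraints have shadow price 0 (complementary slackness).
Dual feasibility on the basic columns requires 3·y_airtime + 5·y_budget = 50.5, 4·y_airtime + 6·y_budget = 61.
Solving: y_airtime = 1, y_budget = 9.5.
Shadow price of budget = 9.5.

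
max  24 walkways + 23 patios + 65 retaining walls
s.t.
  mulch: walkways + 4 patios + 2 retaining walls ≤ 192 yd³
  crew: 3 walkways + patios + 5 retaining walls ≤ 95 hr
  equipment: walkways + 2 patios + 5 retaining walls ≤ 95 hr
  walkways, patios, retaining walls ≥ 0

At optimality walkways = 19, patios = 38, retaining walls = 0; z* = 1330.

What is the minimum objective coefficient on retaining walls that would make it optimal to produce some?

70

At the optimum: mulch uses 171 of 192 (slack = 21); crew uses 95 of 95 (binding); equipment uses 95 of 95 (binding).
Since mulch is not tight, its dual is 0.
The binding rows give the dual system: 3·y_crew + 1·y_equipment = 24 and 1·y_crew + 2·y_equipment = 23.
→ y_crew = 5 and y_equipment = 9.
retaining walls enters the basis when its profit ≥ yᵀa₃ = 5·5 + 9·5 = 70.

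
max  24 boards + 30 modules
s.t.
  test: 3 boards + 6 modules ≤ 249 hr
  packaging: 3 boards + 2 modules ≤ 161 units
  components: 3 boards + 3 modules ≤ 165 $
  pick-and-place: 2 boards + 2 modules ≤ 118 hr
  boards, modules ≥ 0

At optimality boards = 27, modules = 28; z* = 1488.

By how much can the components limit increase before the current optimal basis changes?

Binding constraints: test, components. The basis is B = [[3,6],[3,3]] with det -9.
Per unit increase in components, x* moves by d = (0.6667, -0.3333).
The basis stays optimal until pick-and-place becomes binding; allowable increase = 12 $.

12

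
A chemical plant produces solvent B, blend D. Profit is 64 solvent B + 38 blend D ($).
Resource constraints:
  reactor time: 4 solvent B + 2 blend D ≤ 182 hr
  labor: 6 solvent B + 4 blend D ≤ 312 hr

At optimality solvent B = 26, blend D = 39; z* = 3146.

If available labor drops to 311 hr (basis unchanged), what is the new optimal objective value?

3140

At the optimum: reactor time uses 182 of 182 (binding); labor uses 312 of 312 (binding).
Dual feasibility on the basic columns requires 4·y_reactor time + 6·y_labor = 64, 2·y_reactor time + 4·y_labor = 38.
Solving: y_reactor time = 7, y_labor = 6.
Δz = y_labor·Δb = 6 × (-1) = -6, so new z* = 3146 − 6 = 3140.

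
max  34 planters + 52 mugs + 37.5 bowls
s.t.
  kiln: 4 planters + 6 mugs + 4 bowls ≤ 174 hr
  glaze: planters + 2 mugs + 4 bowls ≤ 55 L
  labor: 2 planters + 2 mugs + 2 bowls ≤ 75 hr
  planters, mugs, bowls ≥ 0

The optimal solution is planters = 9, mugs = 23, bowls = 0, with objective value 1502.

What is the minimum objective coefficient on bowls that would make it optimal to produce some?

At the optimum: kiln uses 174 of 174 (binding); glaze uses 55 of 55 (binding); labor uses 64 of 75 (slack = 11).
By complementary slackness, y = 0 for the non-binding constraint.
From A_Bᵀ y = c: 4·y_kiln + 1·y_glaze = 34; 6·y_kiln + 2·y_glaze = 52.
Solving: y_kiln = 8, y_glaze = 2.
bowls enters the basis when its profit ≥ yᵀa₃ = 8·4 + 2·4 = 40.

40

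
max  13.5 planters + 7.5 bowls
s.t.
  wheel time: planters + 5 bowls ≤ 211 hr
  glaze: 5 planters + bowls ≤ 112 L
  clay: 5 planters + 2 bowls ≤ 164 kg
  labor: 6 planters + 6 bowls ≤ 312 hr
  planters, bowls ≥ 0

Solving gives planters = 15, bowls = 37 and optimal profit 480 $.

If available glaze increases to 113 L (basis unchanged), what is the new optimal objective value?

481.5

At the optimum: wheel time uses 200 of 211 (slack = 11); glaze uses 112 of 112 (binding); clay uses 149 of 164 (slack = 15); labor uses 312 of 312 (binding).
By complementary slackness, y = 0 for the non-binding constraints.
Dual feasibility on the basic columns requires 5·y_glaze + 6·y_labor = 13.5, 1·y_glaze + 6·y_labor = 7.5.
Solving: y_glaze = 1.5, y_labor = 1.
Δz = y_glaze·Δb = 1.5 × (1) = 1.5, so new z* = 480 + 1.5 = 481.5.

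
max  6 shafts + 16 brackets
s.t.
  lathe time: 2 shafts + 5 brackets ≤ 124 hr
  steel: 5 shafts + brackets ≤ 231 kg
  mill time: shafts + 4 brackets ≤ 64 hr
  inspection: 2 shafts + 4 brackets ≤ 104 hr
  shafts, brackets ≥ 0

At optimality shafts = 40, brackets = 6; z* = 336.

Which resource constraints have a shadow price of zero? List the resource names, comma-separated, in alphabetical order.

lathe time, steel

lathe time: 110/124 (slack 14)
steel: 206/231 (slack 25)
mill time: 64/64 (binding)
inspection: 104/104 (binding)
By complementary slackness, a constraint with positive slack has shadow price 0 → lathe time, steel.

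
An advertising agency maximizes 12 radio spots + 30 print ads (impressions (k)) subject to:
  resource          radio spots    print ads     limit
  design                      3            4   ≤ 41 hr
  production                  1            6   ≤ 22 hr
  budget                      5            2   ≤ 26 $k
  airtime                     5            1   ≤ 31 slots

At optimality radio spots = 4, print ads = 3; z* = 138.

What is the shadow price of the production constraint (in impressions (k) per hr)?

4.5

Check each constraint at x*: design 24/41 (slack 17); production 22/22 (tight); budget 26/26 (tight); airtime 23/31 (slack 8).
Slack constraints have shadow price 0 (complementary slackness).
Dual feasibility on the basic columns requires 1·y_production + 5·y_budget = 12, 6·y_production + 2·y_budget = 30.
→ y_production = 4.5 and y_budget = 1.5.
Shadow price of production = 4.5.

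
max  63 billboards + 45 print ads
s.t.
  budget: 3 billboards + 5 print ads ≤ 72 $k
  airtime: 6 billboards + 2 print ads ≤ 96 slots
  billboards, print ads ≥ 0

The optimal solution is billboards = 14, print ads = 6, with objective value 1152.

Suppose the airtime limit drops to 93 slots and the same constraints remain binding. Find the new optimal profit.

1129.5

Check each constraint at x*: budget 72/72 (tight); airtime 96/96 (tight).
The binding rows give the dual system: 3·y_budget + 6·y_airtime = 63 and 5·y_budget + 2·y_airtime = 45.
Solving: y_budget = 6, y_airtime = 7.5.
Δz = y_airtime·Δb = 7.5 × (-3) = -22.5, so new z* = 1152 − 22.5 = 1129.5.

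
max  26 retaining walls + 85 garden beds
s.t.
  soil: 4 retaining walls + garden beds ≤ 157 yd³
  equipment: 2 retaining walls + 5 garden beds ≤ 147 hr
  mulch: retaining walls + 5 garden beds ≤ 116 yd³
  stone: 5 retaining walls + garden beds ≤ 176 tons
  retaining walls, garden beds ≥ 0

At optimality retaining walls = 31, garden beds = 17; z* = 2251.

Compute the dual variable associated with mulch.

8

Check each constraint at x*: soil 141/157 (slack 16); equipment 147/147 (tight); mulch 116/116 (tight); stone 172/176 (slack 4).
Slack constraints have shadow price 0 (complementary slackness).
The binding rows give the dual system: 2·y_equipment + 1·y_mulch = 26 and 5·y_equipment + 5·y_mulch = 85.
This yields shadow prices y_equipment = 9, y_mulch = 8.
Shadow price of mulch = 8.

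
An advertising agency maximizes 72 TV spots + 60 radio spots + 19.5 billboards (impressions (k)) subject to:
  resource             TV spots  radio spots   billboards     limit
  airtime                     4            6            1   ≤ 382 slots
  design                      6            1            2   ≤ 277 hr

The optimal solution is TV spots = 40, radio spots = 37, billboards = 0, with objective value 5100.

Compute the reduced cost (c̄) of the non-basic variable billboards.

-1.5

Both airtime and design are binding at x*.
Dual feasibility on the basic columns requires 4·y_airtime + 6·y_design = 72, 6·y_airtime + 1·y_design = 60.
This yields shadow prices y_airtime = 9, y_design = 6.
Reduced cost of billboards: c₃ − yᵀa₃ = 19.5 − (9·1 + 6·2) = 19.5 − 21 = -1.5.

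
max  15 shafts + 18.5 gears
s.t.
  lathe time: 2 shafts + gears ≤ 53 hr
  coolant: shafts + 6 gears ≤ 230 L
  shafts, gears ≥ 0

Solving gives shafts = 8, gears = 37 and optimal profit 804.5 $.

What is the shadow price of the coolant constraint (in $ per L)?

2

Check each constraint at x*: lathe time 53/53 (tight); coolant 230/230 (tight).
Dual feasibility on the basic columns requires 2·y_lathe time + 1·y_coolant = 15, 1·y_lathe time + 6·y_coolant = 18.5.
→ y_lathe time = 6.5 and y_coolant = 2.
Shadow price of coolant = 2.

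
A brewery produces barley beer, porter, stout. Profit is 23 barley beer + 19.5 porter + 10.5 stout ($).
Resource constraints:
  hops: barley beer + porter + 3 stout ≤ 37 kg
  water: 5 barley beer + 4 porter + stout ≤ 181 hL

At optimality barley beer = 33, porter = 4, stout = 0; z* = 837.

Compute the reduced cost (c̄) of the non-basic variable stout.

-9.5

At the optimum: hops uses 37 of 37 (binding); water uses 181 of 181 (binding).
The binding rows give the dual system: 1·y_hops + 5·y_water = 23 and 1·y_hops + 4·y_water = 19.5.
This yields shadow prices y_hops = 5.5, y_water = 3.5.
Reduced cost of stout: c₃ − yᵀa₃ = 10.5 − (5.5·3 + 3.5·1) = 10.5 − 20 = -9.5.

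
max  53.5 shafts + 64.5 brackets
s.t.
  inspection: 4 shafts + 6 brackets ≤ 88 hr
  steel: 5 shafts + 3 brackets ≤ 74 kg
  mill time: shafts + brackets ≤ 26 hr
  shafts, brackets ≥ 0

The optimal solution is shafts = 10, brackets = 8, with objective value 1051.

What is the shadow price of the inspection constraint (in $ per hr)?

9

Binding: inspection and steel. Non-binding: mill time (8 unused).
Slack constraints have shadow price 0 (complementary slackness).
From A_Bᵀ y = c: 4·y_inspection + 5·y_steel = 53.5; 6·y_inspection + 3·y_steel = 64.5.
Solving: y_inspection = 9, y_steel = 3.5.
Shadow price of inspection = 9.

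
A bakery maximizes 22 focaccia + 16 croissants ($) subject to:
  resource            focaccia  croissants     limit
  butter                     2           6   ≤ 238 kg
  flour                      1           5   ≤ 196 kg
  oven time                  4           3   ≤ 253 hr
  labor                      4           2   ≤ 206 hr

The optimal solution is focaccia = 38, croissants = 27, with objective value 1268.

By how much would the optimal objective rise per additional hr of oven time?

0

Check each constraint at x*: butter 238/238 (tight); flour 173/196 (slack 23); oven time 233/253 (slack 20); labor 206/206 (tight).
Since flour, oven time are not tight, their duals are 0.
Dual feasibility on the basic columns requires 2·y_butter + 4·y_labor = 22, 6·y_butter + 2·y_labor = 16.
Solving: y_butter = 1, y_labor = 5.
Shadow price of oven time = 0.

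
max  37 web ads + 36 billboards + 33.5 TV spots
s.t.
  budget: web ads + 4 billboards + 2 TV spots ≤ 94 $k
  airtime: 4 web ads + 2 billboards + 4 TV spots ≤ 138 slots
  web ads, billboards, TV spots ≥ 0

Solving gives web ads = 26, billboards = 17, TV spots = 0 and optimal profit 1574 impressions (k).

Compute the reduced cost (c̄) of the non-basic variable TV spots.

-8.5

At the optimum: budget uses 94 of 94 (binding); airtime uses 138 of 138 (binding).
The binding rows give the dual system: 1·y_budget + 4·y_airtime = 37 and 4·y_budget + 2·y_airtime = 36.
Solving: y_budget = 5, y_airtime = 8.
Reduced cost of TV spots: c₃ − yᵀa₃ = 33.5 − (5·2 + 8·4) = 33.5 − 42 = -8.5.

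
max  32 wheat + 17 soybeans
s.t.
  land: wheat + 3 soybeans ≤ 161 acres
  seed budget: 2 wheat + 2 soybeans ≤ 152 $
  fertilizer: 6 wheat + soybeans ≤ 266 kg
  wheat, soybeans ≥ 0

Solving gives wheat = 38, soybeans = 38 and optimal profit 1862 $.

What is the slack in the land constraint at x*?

land used = 1·38 + 3·38 = 152; slack = 161 − 152 = 9.

9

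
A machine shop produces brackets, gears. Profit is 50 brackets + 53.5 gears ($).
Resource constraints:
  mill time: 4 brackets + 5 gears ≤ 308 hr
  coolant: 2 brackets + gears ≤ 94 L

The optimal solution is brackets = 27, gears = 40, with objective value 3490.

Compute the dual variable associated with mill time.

Check each constraint at x*: mill time 308/308 (tight); coolant 94/94 (tight).
Dual feasibility on the basic columns requires 4·y_mill time + 2·y_coolant = 50, 5·y_mill time + 1·y_coolant = 53.5.
This yields shadow prices y_mill time = 9.5, y_coolant = 6.
Shadow price of mill time = 9.5.

9.5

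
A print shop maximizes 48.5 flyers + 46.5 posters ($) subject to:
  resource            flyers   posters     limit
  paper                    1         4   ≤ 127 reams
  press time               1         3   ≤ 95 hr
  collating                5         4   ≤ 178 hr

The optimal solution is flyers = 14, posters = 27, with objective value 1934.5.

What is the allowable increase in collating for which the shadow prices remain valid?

Binding constraints: press time, collating. The basis is B = [[1,3],[5,4]] with det -11.
Per unit increase in collating, x* moves by d = (0.2727, -0.0909).
The basis stays optimal until posters reaches 0; allowable increase = 297 hr.

297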